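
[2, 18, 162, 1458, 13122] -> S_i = 2*9^i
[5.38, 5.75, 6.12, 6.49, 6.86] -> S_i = 5.38 + 0.37*i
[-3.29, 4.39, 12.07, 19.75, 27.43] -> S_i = -3.29 + 7.68*i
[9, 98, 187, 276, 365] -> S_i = 9 + 89*i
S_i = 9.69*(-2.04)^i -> [9.69, -19.77, 40.33, -82.26, 167.82]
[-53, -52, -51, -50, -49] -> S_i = -53 + 1*i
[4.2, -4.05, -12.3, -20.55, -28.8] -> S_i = 4.20 + -8.25*i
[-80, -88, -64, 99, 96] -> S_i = Random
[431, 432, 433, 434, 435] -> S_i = 431 + 1*i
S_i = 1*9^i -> [1, 9, 81, 729, 6561]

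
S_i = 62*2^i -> [62, 124, 248, 496, 992]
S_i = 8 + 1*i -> [8, 9, 10, 11, 12]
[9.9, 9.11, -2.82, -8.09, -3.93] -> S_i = Random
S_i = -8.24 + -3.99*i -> [-8.24, -12.23, -16.22, -20.21, -24.2]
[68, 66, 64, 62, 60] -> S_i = 68 + -2*i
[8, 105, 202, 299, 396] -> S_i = 8 + 97*i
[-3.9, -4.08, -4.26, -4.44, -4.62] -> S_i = -3.90 + -0.18*i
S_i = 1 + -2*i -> [1, -1, -3, -5, -7]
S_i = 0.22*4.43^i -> [0.22, 0.97, 4.32, 19.13, 84.73]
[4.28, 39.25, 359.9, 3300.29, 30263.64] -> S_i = 4.28*9.17^i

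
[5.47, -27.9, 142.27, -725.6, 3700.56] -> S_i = 5.47*(-5.10)^i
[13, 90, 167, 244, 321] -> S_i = 13 + 77*i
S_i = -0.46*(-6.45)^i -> [-0.46, 2.97, -19.14, 123.43, -796.15]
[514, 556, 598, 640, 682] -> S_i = 514 + 42*i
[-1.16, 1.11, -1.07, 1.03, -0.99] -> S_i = -1.16*(-0.96)^i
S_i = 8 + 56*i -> [8, 64, 120, 176, 232]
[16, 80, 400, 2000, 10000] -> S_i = 16*5^i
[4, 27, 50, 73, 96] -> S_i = 4 + 23*i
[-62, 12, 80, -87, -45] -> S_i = Random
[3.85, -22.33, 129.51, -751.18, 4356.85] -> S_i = 3.85*(-5.80)^i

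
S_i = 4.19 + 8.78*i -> [4.19, 12.97, 21.75, 30.53, 39.31]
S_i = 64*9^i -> [64, 576, 5184, 46656, 419904]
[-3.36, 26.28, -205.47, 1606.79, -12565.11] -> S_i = -3.36*(-7.82)^i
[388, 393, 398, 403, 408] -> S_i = 388 + 5*i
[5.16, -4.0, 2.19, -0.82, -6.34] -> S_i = Random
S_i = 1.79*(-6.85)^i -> [1.79, -12.26, 83.99, -575.34, 3941.08]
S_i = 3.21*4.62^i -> [3.21, 14.83, 68.52, 316.54, 1462.42]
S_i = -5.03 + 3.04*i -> [-5.03, -1.99, 1.05, 4.09, 7.13]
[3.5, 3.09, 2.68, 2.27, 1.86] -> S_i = 3.50 + -0.41*i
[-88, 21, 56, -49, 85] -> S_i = Random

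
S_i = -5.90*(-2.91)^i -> [-5.9, 17.17, -49.96, 145.39, -423.08]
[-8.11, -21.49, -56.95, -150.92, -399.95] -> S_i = -8.11*2.65^i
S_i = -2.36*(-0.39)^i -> [-2.36, 0.92, -0.36, 0.14, -0.05]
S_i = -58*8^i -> [-58, -464, -3712, -29696, -237568]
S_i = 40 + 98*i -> [40, 138, 236, 334, 432]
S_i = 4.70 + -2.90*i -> [4.7, 1.8, -1.1, -4.0, -6.9]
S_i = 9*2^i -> [9, 18, 36, 72, 144]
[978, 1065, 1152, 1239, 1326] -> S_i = 978 + 87*i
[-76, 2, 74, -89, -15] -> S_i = Random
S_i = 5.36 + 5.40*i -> [5.36, 10.76, 16.16, 21.56, 26.96]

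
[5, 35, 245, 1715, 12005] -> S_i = 5*7^i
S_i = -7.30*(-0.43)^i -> [-7.3, 3.14, -1.35, 0.58, -0.25]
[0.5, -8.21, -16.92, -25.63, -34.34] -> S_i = 0.50 + -8.71*i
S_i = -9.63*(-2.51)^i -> [-9.63, 24.17, -60.67, 152.28, -382.23]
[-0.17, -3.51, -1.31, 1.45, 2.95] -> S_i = Random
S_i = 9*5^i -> [9, 45, 225, 1125, 5625]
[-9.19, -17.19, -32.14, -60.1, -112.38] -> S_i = -9.19*1.87^i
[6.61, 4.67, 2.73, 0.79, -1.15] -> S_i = 6.61 + -1.94*i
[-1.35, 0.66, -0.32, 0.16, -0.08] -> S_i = -1.35*(-0.49)^i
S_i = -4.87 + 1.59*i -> [-4.87, -3.28, -1.69, -0.1, 1.49]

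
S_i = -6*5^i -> [-6, -30, -150, -750, -3750]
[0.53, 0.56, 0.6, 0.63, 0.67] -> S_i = 0.53*1.06^i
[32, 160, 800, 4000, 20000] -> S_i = 32*5^i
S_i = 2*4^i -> [2, 8, 32, 128, 512]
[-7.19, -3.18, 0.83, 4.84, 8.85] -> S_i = -7.19 + 4.01*i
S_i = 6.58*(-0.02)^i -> [6.58, -0.13, 0.0, -0.0, 0.0]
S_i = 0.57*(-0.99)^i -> [0.57, -0.56, 0.56, -0.55, 0.55]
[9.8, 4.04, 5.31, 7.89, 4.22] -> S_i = Random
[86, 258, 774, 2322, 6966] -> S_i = 86*3^i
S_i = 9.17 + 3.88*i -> [9.17, 13.05, 16.93, 20.81, 24.69]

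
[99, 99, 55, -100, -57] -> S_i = Random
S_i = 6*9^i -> [6, 54, 486, 4374, 39366]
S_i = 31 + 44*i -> [31, 75, 119, 163, 207]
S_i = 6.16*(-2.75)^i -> [6.16, -16.94, 46.58, -128.11, 352.3]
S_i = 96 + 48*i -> [96, 144, 192, 240, 288]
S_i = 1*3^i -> [1, 3, 9, 27, 81]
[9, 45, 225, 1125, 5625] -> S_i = 9*5^i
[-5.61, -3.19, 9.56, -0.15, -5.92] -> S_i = Random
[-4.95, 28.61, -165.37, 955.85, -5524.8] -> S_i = -4.95*(-5.78)^i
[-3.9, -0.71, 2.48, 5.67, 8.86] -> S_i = -3.90 + 3.19*i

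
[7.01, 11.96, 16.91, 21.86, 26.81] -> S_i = 7.01 + 4.95*i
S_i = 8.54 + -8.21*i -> [8.54, 0.33, -7.88, -16.09, -24.3]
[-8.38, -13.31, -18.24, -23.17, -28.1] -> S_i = -8.38 + -4.93*i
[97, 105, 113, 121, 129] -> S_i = 97 + 8*i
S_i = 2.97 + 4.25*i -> [2.97, 7.22, 11.47, 15.72, 19.97]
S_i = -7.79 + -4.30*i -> [-7.79, -12.09, -16.39, -20.69, -24.99]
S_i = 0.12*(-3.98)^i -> [0.12, -0.48, 1.9, -7.57, 30.11]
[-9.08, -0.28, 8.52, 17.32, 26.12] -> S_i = -9.08 + 8.80*i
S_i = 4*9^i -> [4, 36, 324, 2916, 26244]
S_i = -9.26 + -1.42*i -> [-9.26, -10.68, -12.1, -13.52, -14.94]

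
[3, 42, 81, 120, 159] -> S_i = 3 + 39*i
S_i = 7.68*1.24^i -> [7.68, 9.52, 11.81, 14.64, 18.16]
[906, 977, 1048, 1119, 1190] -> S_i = 906 + 71*i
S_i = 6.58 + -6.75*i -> [6.58, -0.17, -6.92, -13.67, -20.42]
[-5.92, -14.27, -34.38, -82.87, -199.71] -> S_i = -5.92*2.41^i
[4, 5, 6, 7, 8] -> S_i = 4 + 1*i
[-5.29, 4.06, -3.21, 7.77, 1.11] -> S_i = Random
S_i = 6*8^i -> [6, 48, 384, 3072, 24576]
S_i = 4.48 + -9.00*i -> [4.48, -4.52, -13.52, -22.52, -31.52]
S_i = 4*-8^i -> [4, -32, 256, -2048, 16384]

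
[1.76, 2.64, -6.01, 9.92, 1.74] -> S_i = Random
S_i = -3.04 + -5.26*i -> [-3.04, -8.3, -13.56, -18.82, -24.08]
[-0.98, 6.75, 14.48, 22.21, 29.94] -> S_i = -0.98 + 7.73*i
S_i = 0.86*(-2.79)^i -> [0.86, -2.4, 6.69, -18.68, 52.11]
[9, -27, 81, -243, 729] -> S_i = 9*-3^i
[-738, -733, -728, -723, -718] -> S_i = -738 + 5*i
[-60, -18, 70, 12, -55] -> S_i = Random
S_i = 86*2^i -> [86, 172, 344, 688, 1376]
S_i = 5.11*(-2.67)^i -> [5.11, -13.64, 36.43, -97.26, 259.7]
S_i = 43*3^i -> [43, 129, 387, 1161, 3483]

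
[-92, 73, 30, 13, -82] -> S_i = Random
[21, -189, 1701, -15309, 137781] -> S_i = 21*-9^i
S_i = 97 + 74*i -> [97, 171, 245, 319, 393]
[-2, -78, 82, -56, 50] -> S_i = Random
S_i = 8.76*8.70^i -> [8.76, 76.21, 663.04, 5768.49, 50185.83]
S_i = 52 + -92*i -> [52, -40, -132, -224, -316]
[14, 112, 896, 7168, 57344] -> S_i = 14*8^i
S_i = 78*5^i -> [78, 390, 1950, 9750, 48750]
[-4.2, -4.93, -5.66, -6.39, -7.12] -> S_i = -4.20 + -0.73*i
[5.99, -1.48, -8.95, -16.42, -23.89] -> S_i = 5.99 + -7.47*i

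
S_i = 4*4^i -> [4, 16, 64, 256, 1024]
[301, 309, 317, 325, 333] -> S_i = 301 + 8*i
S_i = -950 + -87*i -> [-950, -1037, -1124, -1211, -1298]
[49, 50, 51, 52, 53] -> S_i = 49 + 1*i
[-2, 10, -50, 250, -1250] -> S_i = -2*-5^i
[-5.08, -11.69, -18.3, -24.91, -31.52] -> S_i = -5.08 + -6.61*i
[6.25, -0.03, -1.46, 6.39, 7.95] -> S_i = Random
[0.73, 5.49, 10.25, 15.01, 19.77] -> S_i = 0.73 + 4.76*i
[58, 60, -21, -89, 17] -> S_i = Random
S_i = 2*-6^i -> [2, -12, 72, -432, 2592]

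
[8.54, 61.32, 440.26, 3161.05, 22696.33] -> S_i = 8.54*7.18^i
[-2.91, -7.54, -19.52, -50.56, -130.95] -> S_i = -2.91*2.59^i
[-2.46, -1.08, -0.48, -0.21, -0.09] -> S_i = -2.46*0.44^i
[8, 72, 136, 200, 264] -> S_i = 8 + 64*i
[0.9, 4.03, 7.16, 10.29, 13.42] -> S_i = 0.90 + 3.13*i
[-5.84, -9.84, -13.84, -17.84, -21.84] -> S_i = -5.84 + -4.00*i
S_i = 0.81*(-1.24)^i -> [0.81, -1.0, 1.25, -1.54, 1.92]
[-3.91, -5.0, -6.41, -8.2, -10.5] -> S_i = -3.91*1.28^i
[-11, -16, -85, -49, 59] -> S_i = Random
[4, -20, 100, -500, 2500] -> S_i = 4*-5^i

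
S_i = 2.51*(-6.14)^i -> [2.51, -15.41, 94.63, -581.0, 3567.36]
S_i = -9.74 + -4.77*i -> [-9.74, -14.51, -19.28, -24.05, -28.82]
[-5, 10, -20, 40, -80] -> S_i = -5*-2^i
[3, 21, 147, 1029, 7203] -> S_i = 3*7^i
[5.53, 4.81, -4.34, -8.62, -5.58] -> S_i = Random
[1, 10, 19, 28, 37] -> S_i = 1 + 9*i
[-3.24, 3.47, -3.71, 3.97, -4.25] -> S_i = -3.24*(-1.07)^i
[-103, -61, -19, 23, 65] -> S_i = -103 + 42*i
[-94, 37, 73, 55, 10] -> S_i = Random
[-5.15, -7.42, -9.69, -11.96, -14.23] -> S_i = -5.15 + -2.27*i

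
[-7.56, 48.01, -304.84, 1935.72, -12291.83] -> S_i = -7.56*(-6.35)^i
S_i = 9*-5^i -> [9, -45, 225, -1125, 5625]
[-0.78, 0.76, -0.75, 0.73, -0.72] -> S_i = -0.78*(-0.98)^i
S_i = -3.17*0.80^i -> [-3.17, -2.54, -2.03, -1.62, -1.3]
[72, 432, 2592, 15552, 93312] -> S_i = 72*6^i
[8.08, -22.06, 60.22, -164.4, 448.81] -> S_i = 8.08*(-2.73)^i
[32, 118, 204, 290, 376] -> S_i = 32 + 86*i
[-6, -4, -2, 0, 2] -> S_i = -6 + 2*i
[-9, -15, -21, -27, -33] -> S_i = -9 + -6*i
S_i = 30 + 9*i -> [30, 39, 48, 57, 66]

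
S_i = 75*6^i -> [75, 450, 2700, 16200, 97200]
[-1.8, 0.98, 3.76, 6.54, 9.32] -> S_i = -1.80 + 2.78*i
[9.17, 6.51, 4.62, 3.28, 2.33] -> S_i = 9.17*0.71^i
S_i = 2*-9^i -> [2, -18, 162, -1458, 13122]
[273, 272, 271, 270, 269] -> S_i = 273 + -1*i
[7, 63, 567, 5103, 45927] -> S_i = 7*9^i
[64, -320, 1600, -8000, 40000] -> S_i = 64*-5^i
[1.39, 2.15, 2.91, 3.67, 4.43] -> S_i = 1.39 + 0.76*i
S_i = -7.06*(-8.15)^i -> [-7.06, 57.54, -468.94, 3821.88, -31148.36]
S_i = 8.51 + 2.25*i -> [8.51, 10.76, 13.01, 15.26, 17.51]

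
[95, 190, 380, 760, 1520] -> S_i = 95*2^i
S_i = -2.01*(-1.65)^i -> [-2.01, 3.32, -5.47, 9.03, -14.9]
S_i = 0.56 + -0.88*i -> [0.56, -0.32, -1.2, -2.08, -2.96]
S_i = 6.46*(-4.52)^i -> [6.46, -29.2, 131.98, -596.55, 2696.41]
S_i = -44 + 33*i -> [-44, -11, 22, 55, 88]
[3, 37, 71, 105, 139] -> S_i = 3 + 34*i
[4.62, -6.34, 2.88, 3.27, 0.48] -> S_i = Random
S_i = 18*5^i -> [18, 90, 450, 2250, 11250]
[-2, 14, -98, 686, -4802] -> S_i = -2*-7^i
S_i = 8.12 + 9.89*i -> [8.12, 18.01, 27.9, 37.79, 47.68]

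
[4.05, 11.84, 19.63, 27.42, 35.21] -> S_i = 4.05 + 7.79*i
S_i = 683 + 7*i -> [683, 690, 697, 704, 711]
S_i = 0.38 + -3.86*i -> [0.38, -3.48, -7.34, -11.2, -15.06]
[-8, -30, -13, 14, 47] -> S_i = Random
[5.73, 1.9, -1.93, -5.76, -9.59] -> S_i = 5.73 + -3.83*i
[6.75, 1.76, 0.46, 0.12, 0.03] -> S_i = 6.75*0.26^i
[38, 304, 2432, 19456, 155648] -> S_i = 38*8^i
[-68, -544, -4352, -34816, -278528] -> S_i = -68*8^i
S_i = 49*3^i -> [49, 147, 441, 1323, 3969]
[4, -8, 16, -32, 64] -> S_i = 4*-2^i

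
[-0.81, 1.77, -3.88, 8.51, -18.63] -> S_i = -0.81*(-2.19)^i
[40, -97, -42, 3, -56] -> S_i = Random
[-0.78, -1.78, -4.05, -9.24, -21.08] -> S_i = -0.78*2.28^i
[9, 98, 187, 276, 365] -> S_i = 9 + 89*i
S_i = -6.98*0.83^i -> [-6.98, -5.79, -4.81, -3.99, -3.31]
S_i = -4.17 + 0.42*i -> [-4.17, -3.75, -3.33, -2.91, -2.49]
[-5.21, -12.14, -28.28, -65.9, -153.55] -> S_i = -5.21*2.33^i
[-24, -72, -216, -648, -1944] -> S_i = -24*3^i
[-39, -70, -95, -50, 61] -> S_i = Random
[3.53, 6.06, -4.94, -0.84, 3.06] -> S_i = Random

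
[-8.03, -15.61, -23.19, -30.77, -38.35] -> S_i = -8.03 + -7.58*i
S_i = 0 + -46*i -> [0, -46, -92, -138, -184]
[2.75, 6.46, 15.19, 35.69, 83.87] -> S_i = 2.75*2.35^i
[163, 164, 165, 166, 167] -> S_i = 163 + 1*i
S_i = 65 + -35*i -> [65, 30, -5, -40, -75]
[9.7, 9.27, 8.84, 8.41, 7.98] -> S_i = 9.70 + -0.43*i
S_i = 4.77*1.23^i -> [4.77, 5.87, 7.22, 8.88, 10.92]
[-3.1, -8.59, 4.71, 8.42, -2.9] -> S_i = Random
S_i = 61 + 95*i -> [61, 156, 251, 346, 441]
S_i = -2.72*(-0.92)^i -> [-2.72, 2.5, -2.3, 2.12, -1.95]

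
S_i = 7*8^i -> [7, 56, 448, 3584, 28672]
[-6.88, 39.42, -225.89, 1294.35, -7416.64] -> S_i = -6.88*(-5.73)^i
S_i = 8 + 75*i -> [8, 83, 158, 233, 308]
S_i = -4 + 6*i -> [-4, 2, 8, 14, 20]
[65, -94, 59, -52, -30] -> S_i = Random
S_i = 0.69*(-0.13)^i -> [0.69, -0.09, 0.01, -0.0, 0.0]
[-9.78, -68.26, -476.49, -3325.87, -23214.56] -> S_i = -9.78*6.98^i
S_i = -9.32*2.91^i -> [-9.32, -27.12, -78.92, -229.67, -668.33]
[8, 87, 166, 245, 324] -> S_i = 8 + 79*i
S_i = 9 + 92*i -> [9, 101, 193, 285, 377]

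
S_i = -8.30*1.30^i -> [-8.3, -10.79, -14.03, -18.24, -23.71]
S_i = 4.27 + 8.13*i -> [4.27, 12.4, 20.53, 28.66, 36.79]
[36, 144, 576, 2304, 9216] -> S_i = 36*4^i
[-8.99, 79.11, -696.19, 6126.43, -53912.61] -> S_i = -8.99*(-8.80)^i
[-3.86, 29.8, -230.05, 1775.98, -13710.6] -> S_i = -3.86*(-7.72)^i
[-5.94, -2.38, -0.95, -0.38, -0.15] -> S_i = -5.94*0.40^i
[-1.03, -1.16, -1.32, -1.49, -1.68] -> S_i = -1.03*1.13^i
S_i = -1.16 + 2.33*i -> [-1.16, 1.17, 3.5, 5.83, 8.16]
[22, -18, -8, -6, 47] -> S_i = Random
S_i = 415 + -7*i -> [415, 408, 401, 394, 387]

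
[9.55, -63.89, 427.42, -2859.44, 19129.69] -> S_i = 9.55*(-6.69)^i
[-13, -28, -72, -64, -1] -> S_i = Random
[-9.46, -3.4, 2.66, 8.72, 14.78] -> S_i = -9.46 + 6.06*i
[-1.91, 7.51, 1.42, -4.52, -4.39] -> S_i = Random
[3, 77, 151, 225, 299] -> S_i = 3 + 74*i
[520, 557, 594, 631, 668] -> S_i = 520 + 37*i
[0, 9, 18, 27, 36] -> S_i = 0 + 9*i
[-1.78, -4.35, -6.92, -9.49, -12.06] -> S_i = -1.78 + -2.57*i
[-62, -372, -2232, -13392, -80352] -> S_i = -62*6^i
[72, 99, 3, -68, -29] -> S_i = Random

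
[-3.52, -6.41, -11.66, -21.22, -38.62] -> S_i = -3.52*1.82^i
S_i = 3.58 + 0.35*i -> [3.58, 3.93, 4.28, 4.63, 4.98]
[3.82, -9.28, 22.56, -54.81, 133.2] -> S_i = 3.82*(-2.43)^i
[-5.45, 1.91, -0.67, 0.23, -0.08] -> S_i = -5.45*(-0.35)^i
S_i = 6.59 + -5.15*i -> [6.59, 1.44, -3.71, -8.86, -14.01]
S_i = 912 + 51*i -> [912, 963, 1014, 1065, 1116]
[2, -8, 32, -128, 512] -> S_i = 2*-4^i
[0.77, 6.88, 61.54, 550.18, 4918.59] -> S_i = 0.77*8.94^i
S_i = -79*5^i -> [-79, -395, -1975, -9875, -49375]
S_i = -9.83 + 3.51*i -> [-9.83, -6.32, -2.81, 0.7, 4.21]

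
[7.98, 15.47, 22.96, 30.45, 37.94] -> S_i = 7.98 + 7.49*i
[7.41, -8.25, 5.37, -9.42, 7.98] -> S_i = Random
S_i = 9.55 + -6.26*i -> [9.55, 3.29, -2.97, -9.23, -15.49]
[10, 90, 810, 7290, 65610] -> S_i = 10*9^i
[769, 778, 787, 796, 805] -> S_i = 769 + 9*i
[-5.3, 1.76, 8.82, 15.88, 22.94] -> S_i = -5.30 + 7.06*i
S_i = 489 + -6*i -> [489, 483, 477, 471, 465]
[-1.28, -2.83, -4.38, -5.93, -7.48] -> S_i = -1.28 + -1.55*i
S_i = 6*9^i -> [6, 54, 486, 4374, 39366]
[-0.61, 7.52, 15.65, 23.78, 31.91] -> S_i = -0.61 + 8.13*i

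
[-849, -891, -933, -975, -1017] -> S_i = -849 + -42*i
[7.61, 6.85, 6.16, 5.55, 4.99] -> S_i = 7.61*0.90^i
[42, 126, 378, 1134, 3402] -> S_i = 42*3^i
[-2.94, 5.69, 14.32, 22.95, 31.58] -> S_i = -2.94 + 8.63*i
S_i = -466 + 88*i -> [-466, -378, -290, -202, -114]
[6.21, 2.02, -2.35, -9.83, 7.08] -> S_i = Random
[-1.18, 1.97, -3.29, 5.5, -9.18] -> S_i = -1.18*(-1.67)^i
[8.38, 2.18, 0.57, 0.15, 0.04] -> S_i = 8.38*0.26^i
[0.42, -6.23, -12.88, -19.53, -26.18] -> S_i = 0.42 + -6.65*i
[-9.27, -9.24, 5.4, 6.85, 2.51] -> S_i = Random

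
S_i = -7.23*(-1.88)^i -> [-7.23, 13.59, -25.55, 48.04, -90.32]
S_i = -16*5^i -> [-16, -80, -400, -2000, -10000]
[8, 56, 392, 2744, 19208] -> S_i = 8*7^i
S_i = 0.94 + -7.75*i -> [0.94, -6.81, -14.56, -22.31, -30.06]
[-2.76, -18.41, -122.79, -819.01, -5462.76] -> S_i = -2.76*6.67^i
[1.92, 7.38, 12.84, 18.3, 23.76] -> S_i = 1.92 + 5.46*i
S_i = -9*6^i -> [-9, -54, -324, -1944, -11664]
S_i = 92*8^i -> [92, 736, 5888, 47104, 376832]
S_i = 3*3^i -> [3, 9, 27, 81, 243]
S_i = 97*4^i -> [97, 388, 1552, 6208, 24832]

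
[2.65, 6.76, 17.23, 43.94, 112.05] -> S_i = 2.65*2.55^i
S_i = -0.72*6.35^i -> [-0.72, -4.57, -29.03, -184.35, -1170.65]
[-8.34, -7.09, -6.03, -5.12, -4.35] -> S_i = -8.34*0.85^i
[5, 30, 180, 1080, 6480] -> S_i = 5*6^i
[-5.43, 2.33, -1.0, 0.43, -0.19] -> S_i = -5.43*(-0.43)^i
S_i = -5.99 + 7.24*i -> [-5.99, 1.25, 8.49, 15.73, 22.97]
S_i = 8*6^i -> [8, 48, 288, 1728, 10368]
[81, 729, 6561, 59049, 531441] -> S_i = 81*9^i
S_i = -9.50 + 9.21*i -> [-9.5, -0.29, 8.92, 18.13, 27.34]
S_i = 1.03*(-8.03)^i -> [1.03, -8.27, 66.42, -533.32, 4282.52]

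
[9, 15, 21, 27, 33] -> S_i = 9 + 6*i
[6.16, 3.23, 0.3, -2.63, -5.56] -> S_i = 6.16 + -2.93*i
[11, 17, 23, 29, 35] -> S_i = 11 + 6*i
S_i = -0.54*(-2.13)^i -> [-0.54, 1.15, -2.45, 5.22, -11.12]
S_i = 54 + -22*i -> [54, 32, 10, -12, -34]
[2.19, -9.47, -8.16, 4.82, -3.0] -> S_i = Random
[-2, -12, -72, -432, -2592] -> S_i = -2*6^i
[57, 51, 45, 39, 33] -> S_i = 57 + -6*i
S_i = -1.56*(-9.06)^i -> [-1.56, 14.13, -128.05, 1160.14, -10510.84]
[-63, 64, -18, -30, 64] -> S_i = Random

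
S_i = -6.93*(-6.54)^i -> [-6.93, 45.32, -296.41, 1938.5, -12677.81]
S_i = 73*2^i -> [73, 146, 292, 584, 1168]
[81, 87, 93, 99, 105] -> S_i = 81 + 6*i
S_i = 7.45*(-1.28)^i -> [7.45, -9.54, 12.21, -15.62, 20.0]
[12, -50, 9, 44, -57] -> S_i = Random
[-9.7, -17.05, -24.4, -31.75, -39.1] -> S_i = -9.70 + -7.35*i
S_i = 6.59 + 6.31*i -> [6.59, 12.9, 19.21, 25.52, 31.83]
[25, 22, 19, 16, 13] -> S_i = 25 + -3*i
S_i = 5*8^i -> [5, 40, 320, 2560, 20480]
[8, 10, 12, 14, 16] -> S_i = 8 + 2*i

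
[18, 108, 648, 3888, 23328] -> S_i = 18*6^i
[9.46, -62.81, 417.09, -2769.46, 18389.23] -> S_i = 9.46*(-6.64)^i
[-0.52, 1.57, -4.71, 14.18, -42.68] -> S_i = -0.52*(-3.01)^i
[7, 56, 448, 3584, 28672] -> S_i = 7*8^i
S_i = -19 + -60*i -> [-19, -79, -139, -199, -259]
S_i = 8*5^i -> [8, 40, 200, 1000, 5000]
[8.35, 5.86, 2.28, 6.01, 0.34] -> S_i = Random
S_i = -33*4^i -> [-33, -132, -528, -2112, -8448]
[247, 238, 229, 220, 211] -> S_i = 247 + -9*i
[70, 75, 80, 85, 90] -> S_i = 70 + 5*i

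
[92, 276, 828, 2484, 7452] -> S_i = 92*3^i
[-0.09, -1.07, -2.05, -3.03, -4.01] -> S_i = -0.09 + -0.98*i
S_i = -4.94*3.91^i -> [-4.94, -19.32, -75.52, -295.3, -1154.61]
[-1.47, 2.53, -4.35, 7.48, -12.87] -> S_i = -1.47*(-1.72)^i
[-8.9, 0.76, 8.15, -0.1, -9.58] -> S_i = Random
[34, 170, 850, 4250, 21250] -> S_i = 34*5^i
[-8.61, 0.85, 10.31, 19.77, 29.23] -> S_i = -8.61 + 9.46*i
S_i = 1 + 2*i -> [1, 3, 5, 7, 9]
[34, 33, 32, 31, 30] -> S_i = 34 + -1*i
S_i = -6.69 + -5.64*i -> [-6.69, -12.33, -17.97, -23.61, -29.25]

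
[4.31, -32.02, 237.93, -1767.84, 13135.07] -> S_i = 4.31*(-7.43)^i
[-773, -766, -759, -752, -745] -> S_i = -773 + 7*i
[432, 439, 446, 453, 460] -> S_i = 432 + 7*i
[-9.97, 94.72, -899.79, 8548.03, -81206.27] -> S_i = -9.97*(-9.50)^i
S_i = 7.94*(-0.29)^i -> [7.94, -2.3, 0.67, -0.19, 0.06]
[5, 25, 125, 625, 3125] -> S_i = 5*5^i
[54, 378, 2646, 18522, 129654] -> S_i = 54*7^i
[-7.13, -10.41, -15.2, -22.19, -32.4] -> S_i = -7.13*1.46^i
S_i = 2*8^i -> [2, 16, 128, 1024, 8192]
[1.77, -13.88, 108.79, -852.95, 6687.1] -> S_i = 1.77*(-7.84)^i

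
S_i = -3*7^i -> [-3, -21, -147, -1029, -7203]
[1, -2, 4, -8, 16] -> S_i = 1*-2^i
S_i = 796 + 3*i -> [796, 799, 802, 805, 808]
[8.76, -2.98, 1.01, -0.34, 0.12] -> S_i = 8.76*(-0.34)^i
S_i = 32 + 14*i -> [32, 46, 60, 74, 88]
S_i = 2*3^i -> [2, 6, 18, 54, 162]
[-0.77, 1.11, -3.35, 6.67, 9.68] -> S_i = Random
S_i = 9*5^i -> [9, 45, 225, 1125, 5625]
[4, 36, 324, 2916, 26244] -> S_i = 4*9^i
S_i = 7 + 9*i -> [7, 16, 25, 34, 43]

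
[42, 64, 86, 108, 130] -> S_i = 42 + 22*i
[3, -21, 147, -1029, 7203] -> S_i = 3*-7^i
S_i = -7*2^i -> [-7, -14, -28, -56, -112]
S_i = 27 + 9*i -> [27, 36, 45, 54, 63]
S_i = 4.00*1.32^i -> [4.0, 5.28, 6.97, 9.2, 12.14]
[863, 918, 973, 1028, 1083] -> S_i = 863 + 55*i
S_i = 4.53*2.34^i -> [4.53, 10.6, 24.8, 58.04, 135.82]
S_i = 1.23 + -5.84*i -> [1.23, -4.61, -10.45, -16.29, -22.13]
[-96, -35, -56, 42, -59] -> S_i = Random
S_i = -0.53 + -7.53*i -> [-0.53, -8.06, -15.59, -23.12, -30.65]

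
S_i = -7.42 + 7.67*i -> [-7.42, 0.25, 7.92, 15.59, 23.26]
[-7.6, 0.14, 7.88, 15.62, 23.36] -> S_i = -7.60 + 7.74*i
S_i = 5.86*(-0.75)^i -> [5.86, -4.4, 3.3, -2.47, 1.85]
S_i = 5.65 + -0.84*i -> [5.65, 4.81, 3.97, 3.13, 2.29]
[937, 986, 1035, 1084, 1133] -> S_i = 937 + 49*i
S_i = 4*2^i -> [4, 8, 16, 32, 64]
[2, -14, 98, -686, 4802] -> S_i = 2*-7^i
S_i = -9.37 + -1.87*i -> [-9.37, -11.24, -13.11, -14.98, -16.85]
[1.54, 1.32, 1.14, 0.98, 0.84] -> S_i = 1.54*0.86^i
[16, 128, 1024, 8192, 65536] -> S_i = 16*8^i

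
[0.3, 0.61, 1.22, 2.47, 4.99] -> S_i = 0.30*2.02^i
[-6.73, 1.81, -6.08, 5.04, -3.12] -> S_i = Random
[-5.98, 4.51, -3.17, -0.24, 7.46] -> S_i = Random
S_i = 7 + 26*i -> [7, 33, 59, 85, 111]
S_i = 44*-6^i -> [44, -264, 1584, -9504, 57024]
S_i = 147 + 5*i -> [147, 152, 157, 162, 167]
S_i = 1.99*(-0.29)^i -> [1.99, -0.58, 0.17, -0.05, 0.01]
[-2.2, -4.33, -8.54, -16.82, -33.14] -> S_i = -2.20*1.97^i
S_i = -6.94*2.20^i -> [-6.94, -15.27, -33.59, -73.9, -162.57]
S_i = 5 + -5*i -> [5, 0, -5, -10, -15]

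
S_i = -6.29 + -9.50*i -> [-6.29, -15.79, -25.29, -34.79, -44.29]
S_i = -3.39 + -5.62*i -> [-3.39, -9.01, -14.63, -20.25, -25.87]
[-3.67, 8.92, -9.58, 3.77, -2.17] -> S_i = Random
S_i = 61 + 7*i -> [61, 68, 75, 82, 89]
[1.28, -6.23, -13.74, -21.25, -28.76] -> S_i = 1.28 + -7.51*i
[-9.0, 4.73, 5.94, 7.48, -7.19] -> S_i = Random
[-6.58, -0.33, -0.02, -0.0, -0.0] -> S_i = -6.58*0.05^i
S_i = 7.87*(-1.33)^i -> [7.87, -10.47, 13.92, -18.52, 24.63]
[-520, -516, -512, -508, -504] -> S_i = -520 + 4*i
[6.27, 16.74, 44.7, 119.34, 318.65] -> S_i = 6.27*2.67^i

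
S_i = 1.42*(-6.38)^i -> [1.42, -9.06, 57.8, -368.77, 2352.72]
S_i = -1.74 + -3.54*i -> [-1.74, -5.28, -8.82, -12.36, -15.9]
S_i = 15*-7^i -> [15, -105, 735, -5145, 36015]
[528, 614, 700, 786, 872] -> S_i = 528 + 86*i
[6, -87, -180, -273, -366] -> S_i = 6 + -93*i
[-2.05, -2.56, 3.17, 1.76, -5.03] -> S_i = Random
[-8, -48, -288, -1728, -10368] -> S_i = -8*6^i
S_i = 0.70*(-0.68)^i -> [0.7, -0.48, 0.32, -0.22, 0.15]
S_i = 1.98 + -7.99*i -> [1.98, -6.01, -14.0, -21.99, -29.98]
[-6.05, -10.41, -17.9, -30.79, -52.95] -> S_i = -6.05*1.72^i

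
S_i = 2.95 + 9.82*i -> [2.95, 12.77, 22.59, 32.41, 42.23]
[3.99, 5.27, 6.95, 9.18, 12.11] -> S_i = 3.99*1.32^i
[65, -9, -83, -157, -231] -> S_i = 65 + -74*i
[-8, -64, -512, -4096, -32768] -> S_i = -8*8^i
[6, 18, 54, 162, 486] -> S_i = 6*3^i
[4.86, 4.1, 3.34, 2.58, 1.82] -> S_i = 4.86 + -0.76*i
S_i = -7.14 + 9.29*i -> [-7.14, 2.15, 11.44, 20.73, 30.02]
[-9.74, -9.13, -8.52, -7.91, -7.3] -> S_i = -9.74 + 0.61*i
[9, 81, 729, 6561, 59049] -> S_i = 9*9^i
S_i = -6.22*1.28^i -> [-6.22, -7.96, -10.19, -13.04, -16.7]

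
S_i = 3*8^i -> [3, 24, 192, 1536, 12288]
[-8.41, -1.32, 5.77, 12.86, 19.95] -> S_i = -8.41 + 7.09*i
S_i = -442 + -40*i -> [-442, -482, -522, -562, -602]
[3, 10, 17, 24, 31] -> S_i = 3 + 7*i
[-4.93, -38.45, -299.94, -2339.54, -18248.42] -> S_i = -4.93*7.80^i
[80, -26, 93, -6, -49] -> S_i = Random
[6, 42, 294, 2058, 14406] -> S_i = 6*7^i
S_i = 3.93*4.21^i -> [3.93, 16.55, 69.66, 293.25, 1234.58]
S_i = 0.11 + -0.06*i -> [0.11, 0.05, -0.01, -0.07, -0.13]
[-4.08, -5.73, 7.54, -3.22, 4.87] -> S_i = Random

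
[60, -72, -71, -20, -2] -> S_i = Random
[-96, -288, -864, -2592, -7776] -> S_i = -96*3^i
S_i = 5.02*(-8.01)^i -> [5.02, -40.21, 322.08, -2579.89, 20664.92]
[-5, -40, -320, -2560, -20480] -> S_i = -5*8^i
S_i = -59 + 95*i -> [-59, 36, 131, 226, 321]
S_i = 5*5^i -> [5, 25, 125, 625, 3125]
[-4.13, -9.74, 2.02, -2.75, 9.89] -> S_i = Random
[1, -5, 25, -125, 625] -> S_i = 1*-5^i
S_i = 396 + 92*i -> [396, 488, 580, 672, 764]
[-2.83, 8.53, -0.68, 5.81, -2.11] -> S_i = Random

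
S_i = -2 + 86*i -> [-2, 84, 170, 256, 342]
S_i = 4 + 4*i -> [4, 8, 12, 16, 20]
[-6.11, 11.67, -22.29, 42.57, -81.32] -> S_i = -6.11*(-1.91)^i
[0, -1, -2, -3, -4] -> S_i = 0 + -1*i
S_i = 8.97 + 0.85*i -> [8.97, 9.82, 10.67, 11.52, 12.37]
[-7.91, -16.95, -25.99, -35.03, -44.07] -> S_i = -7.91 + -9.04*i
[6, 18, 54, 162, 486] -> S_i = 6*3^i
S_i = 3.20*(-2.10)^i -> [3.2, -6.72, 14.11, -29.64, 62.23]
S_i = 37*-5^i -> [37, -185, 925, -4625, 23125]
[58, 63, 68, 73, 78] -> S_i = 58 + 5*i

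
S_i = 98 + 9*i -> [98, 107, 116, 125, 134]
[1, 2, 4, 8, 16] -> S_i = 1*2^i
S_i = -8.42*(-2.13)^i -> [-8.42, 17.93, -38.2, 81.37, -173.31]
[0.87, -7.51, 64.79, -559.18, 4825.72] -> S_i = 0.87*(-8.63)^i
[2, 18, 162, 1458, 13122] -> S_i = 2*9^i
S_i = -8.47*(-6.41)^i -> [-8.47, 54.29, -348.02, 2230.78, -14299.32]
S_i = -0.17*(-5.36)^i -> [-0.17, 0.91, -4.88, 26.18, -140.32]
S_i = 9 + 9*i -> [9, 18, 27, 36, 45]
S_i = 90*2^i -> [90, 180, 360, 720, 1440]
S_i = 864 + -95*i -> [864, 769, 674, 579, 484]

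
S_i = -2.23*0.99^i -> [-2.23, -2.21, -2.19, -2.16, -2.14]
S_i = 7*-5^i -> [7, -35, 175, -875, 4375]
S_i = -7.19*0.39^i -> [-7.19, -2.8, -1.09, -0.43, -0.17]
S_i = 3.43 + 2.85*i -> [3.43, 6.28, 9.13, 11.98, 14.83]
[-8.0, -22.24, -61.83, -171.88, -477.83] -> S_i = -8.00*2.78^i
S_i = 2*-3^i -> [2, -6, 18, -54, 162]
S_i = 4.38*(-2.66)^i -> [4.38, -11.65, 30.99, -82.44, 219.28]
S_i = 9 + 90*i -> [9, 99, 189, 279, 369]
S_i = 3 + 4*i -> [3, 7, 11, 15, 19]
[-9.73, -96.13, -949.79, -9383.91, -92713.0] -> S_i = -9.73*9.88^i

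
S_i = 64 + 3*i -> [64, 67, 70, 73, 76]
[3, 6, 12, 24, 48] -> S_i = 3*2^i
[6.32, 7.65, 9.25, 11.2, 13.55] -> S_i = 6.32*1.21^i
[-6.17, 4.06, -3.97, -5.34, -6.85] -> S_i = Random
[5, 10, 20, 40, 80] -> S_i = 5*2^i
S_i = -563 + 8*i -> [-563, -555, -547, -539, -531]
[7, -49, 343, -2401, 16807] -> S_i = 7*-7^i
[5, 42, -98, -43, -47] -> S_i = Random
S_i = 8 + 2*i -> [8, 10, 12, 14, 16]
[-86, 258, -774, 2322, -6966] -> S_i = -86*-3^i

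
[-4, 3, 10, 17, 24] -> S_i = -4 + 7*i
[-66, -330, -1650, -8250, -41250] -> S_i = -66*5^i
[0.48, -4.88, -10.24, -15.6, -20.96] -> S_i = 0.48 + -5.36*i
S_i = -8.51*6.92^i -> [-8.51, -58.89, -407.51, -2819.99, -19514.34]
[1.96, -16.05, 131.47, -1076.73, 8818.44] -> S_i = 1.96*(-8.19)^i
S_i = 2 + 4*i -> [2, 6, 10, 14, 18]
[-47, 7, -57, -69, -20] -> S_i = Random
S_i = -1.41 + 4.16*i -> [-1.41, 2.75, 6.91, 11.07, 15.23]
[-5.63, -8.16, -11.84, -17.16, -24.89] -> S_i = -5.63*1.45^i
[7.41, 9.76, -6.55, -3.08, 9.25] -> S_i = Random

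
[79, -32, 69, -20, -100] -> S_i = Random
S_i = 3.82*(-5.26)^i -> [3.82, -20.09, 105.69, -555.93, 2924.2]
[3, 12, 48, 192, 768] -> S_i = 3*4^i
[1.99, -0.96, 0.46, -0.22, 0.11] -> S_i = 1.99*(-0.48)^i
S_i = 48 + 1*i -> [48, 49, 50, 51, 52]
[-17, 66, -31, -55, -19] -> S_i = Random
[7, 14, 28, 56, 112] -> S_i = 7*2^i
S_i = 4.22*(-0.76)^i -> [4.22, -3.21, 2.44, -1.85, 1.41]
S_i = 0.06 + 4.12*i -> [0.06, 4.18, 8.3, 12.42, 16.54]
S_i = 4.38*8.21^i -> [4.38, 35.96, 295.23, 2423.84, 19899.71]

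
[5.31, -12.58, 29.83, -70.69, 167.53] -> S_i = 5.31*(-2.37)^i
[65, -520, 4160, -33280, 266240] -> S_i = 65*-8^i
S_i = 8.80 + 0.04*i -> [8.8, 8.84, 8.88, 8.92, 8.96]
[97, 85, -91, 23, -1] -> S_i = Random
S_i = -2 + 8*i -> [-2, 6, 14, 22, 30]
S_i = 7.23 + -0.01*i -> [7.23, 7.22, 7.21, 7.2, 7.19]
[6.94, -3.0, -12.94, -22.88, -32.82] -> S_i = 6.94 + -9.94*i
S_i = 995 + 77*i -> [995, 1072, 1149, 1226, 1303]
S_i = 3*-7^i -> [3, -21, 147, -1029, 7203]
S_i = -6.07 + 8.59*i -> [-6.07, 2.52, 11.11, 19.7, 28.29]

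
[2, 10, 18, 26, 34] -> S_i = 2 + 8*i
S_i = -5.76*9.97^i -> [-5.76, -57.43, -572.55, -5708.32, -56911.9]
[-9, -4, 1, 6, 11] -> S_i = -9 + 5*i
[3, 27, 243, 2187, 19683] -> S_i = 3*9^i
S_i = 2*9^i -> [2, 18, 162, 1458, 13122]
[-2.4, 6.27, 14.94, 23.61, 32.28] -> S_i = -2.40 + 8.67*i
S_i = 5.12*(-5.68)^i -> [5.12, -29.08, 165.18, -938.24, 5329.22]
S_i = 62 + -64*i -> [62, -2, -66, -130, -194]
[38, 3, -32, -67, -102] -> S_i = 38 + -35*i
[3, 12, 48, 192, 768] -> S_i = 3*4^i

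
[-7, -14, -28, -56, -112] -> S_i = -7*2^i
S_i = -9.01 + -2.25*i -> [-9.01, -11.26, -13.51, -15.76, -18.01]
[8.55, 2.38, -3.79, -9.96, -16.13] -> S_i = 8.55 + -6.17*i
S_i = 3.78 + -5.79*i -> [3.78, -2.01, -7.8, -13.59, -19.38]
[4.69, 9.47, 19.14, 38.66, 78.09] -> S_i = 4.69*2.02^i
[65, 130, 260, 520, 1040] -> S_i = 65*2^i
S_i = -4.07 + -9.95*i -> [-4.07, -14.02, -23.97, -33.92, -43.87]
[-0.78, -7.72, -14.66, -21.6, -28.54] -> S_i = -0.78 + -6.94*i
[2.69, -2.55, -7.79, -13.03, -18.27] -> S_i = 2.69 + -5.24*i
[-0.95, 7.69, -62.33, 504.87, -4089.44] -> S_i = -0.95*(-8.10)^i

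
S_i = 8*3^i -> [8, 24, 72, 216, 648]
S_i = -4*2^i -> [-4, -8, -16, -32, -64]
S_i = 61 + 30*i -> [61, 91, 121, 151, 181]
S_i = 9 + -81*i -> [9, -72, -153, -234, -315]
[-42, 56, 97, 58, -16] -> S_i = Random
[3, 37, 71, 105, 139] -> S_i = 3 + 34*i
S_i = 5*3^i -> [5, 15, 45, 135, 405]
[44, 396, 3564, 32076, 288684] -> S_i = 44*9^i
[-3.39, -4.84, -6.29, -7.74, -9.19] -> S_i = -3.39 + -1.45*i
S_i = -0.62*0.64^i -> [-0.62, -0.4, -0.25, -0.16, -0.1]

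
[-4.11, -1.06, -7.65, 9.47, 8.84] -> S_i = Random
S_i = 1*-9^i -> [1, -9, 81, -729, 6561]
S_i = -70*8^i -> [-70, -560, -4480, -35840, -286720]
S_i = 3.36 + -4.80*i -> [3.36, -1.44, -6.24, -11.04, -15.84]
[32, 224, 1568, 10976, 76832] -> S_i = 32*7^i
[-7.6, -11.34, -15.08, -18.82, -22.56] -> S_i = -7.60 + -3.74*i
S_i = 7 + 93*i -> [7, 100, 193, 286, 379]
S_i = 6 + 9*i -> [6, 15, 24, 33, 42]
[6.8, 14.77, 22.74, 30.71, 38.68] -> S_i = 6.80 + 7.97*i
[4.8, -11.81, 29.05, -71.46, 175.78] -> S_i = 4.80*(-2.46)^i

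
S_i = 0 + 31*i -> [0, 31, 62, 93, 124]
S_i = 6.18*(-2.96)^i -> [6.18, -18.29, 54.15, -160.27, 474.41]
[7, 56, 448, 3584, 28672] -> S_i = 7*8^i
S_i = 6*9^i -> [6, 54, 486, 4374, 39366]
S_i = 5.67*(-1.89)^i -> [5.67, -10.72, 20.25, -38.28, 72.35]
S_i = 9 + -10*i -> [9, -1, -11, -21, -31]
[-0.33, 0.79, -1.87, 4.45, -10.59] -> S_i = -0.33*(-2.38)^i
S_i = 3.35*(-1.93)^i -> [3.35, -6.47, 12.48, -24.08, 46.48]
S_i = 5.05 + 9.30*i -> [5.05, 14.35, 23.65, 32.95, 42.25]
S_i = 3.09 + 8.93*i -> [3.09, 12.02, 20.95, 29.88, 38.81]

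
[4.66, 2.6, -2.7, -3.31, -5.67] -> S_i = Random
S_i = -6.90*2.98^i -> [-6.9, -20.56, -61.27, -182.6, -544.14]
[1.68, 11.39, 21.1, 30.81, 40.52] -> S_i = 1.68 + 9.71*i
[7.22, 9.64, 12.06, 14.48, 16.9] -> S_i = 7.22 + 2.42*i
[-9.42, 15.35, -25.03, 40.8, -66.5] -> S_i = -9.42*(-1.63)^i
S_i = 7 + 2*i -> [7, 9, 11, 13, 15]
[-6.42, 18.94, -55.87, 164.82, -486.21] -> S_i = -6.42*(-2.95)^i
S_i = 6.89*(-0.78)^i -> [6.89, -5.37, 4.19, -3.27, 2.55]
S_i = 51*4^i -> [51, 204, 816, 3264, 13056]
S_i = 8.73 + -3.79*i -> [8.73, 4.94, 1.15, -2.64, -6.43]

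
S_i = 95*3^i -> [95, 285, 855, 2565, 7695]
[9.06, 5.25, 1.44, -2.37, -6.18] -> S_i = 9.06 + -3.81*i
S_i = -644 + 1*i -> [-644, -643, -642, -641, -640]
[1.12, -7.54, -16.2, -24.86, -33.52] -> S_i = 1.12 + -8.66*i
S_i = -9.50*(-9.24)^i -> [-9.5, 87.78, -811.09, 7494.45, -69248.68]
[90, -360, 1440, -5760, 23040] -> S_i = 90*-4^i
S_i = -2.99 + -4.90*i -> [-2.99, -7.89, -12.79, -17.69, -22.59]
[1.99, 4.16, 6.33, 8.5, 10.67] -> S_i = 1.99 + 2.17*i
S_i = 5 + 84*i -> [5, 89, 173, 257, 341]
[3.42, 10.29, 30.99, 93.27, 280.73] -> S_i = 3.42*3.01^i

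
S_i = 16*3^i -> [16, 48, 144, 432, 1296]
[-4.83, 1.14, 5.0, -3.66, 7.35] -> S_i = Random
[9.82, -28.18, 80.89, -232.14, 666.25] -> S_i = 9.82*(-2.87)^i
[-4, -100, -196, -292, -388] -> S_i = -4 + -96*i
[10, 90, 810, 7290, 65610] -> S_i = 10*9^i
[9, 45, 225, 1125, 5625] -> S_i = 9*5^i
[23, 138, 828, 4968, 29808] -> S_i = 23*6^i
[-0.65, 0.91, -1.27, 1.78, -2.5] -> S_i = -0.65*(-1.40)^i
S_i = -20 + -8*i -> [-20, -28, -36, -44, -52]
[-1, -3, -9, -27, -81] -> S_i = -1*3^i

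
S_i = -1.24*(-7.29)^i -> [-1.24, 9.04, -65.9, 480.4, -3502.13]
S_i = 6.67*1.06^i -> [6.67, 7.07, 7.49, 7.94, 8.42]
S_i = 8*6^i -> [8, 48, 288, 1728, 10368]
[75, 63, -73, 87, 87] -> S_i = Random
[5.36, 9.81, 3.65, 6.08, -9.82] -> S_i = Random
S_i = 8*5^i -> [8, 40, 200, 1000, 5000]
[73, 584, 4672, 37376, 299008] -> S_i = 73*8^i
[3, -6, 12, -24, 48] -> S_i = 3*-2^i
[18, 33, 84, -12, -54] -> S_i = Random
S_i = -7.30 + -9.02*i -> [-7.3, -16.32, -25.34, -34.36, -43.38]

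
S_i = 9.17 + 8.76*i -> [9.17, 17.93, 26.69, 35.45, 44.21]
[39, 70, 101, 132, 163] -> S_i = 39 + 31*i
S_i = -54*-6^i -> [-54, 324, -1944, 11664, -69984]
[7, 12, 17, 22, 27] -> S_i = 7 + 5*i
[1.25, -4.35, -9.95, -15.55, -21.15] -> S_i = 1.25 + -5.60*i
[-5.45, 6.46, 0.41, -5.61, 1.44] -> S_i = Random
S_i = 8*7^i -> [8, 56, 392, 2744, 19208]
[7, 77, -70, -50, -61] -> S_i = Random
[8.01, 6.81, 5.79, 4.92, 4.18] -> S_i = 8.01*0.85^i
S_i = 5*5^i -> [5, 25, 125, 625, 3125]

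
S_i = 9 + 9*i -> [9, 18, 27, 36, 45]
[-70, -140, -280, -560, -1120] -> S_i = -70*2^i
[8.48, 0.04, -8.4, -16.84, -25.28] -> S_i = 8.48 + -8.44*i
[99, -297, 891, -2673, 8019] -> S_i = 99*-3^i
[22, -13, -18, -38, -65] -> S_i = Random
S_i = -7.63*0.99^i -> [-7.63, -7.55, -7.48, -7.4, -7.33]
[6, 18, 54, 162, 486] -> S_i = 6*3^i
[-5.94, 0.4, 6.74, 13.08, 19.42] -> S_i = -5.94 + 6.34*i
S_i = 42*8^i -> [42, 336, 2688, 21504, 172032]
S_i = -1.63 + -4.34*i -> [-1.63, -5.97, -10.31, -14.65, -18.99]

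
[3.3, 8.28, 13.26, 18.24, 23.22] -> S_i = 3.30 + 4.98*i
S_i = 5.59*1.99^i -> [5.59, 11.12, 22.14, 44.05, 87.66]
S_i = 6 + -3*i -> [6, 3, 0, -3, -6]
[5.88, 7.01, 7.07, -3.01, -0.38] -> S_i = Random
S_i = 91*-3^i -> [91, -273, 819, -2457, 7371]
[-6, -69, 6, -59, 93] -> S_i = Random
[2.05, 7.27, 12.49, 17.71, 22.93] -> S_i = 2.05 + 5.22*i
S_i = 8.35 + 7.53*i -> [8.35, 15.88, 23.41, 30.94, 38.47]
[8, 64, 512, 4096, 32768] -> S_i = 8*8^i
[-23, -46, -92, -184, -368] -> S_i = -23*2^i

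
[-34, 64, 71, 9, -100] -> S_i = Random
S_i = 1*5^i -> [1, 5, 25, 125, 625]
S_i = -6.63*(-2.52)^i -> [-6.63, 16.71, -42.1, 106.1, -267.37]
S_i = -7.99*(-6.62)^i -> [-7.99, 52.89, -350.16, 2318.04, -15345.42]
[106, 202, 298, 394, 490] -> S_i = 106 + 96*i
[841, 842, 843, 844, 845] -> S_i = 841 + 1*i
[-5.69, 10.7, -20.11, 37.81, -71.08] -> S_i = -5.69*(-1.88)^i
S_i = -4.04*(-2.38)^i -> [-4.04, 9.62, -22.88, 54.46, -129.63]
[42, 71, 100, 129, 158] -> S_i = 42 + 29*i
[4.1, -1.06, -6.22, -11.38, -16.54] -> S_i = 4.10 + -5.16*i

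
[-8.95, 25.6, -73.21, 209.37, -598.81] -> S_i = -8.95*(-2.86)^i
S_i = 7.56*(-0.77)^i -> [7.56, -5.82, 4.48, -3.45, 2.66]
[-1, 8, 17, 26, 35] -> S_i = -1 + 9*i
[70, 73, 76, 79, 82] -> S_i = 70 + 3*i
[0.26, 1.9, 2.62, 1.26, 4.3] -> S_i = Random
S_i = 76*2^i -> [76, 152, 304, 608, 1216]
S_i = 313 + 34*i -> [313, 347, 381, 415, 449]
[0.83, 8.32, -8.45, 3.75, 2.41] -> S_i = Random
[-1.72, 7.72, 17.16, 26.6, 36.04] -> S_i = -1.72 + 9.44*i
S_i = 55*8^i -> [55, 440, 3520, 28160, 225280]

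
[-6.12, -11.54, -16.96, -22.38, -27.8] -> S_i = -6.12 + -5.42*i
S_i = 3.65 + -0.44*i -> [3.65, 3.21, 2.77, 2.33, 1.89]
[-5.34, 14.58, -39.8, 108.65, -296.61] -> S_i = -5.34*(-2.73)^i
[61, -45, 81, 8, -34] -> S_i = Random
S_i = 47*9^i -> [47, 423, 3807, 34263, 308367]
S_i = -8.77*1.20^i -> [-8.77, -10.52, -12.63, -15.15, -18.19]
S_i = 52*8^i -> [52, 416, 3328, 26624, 212992]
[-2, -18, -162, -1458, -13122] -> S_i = -2*9^i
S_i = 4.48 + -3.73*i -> [4.48, 0.75, -2.98, -6.71, -10.44]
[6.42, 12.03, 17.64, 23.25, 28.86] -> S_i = 6.42 + 5.61*i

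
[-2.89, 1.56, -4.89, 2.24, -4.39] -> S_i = Random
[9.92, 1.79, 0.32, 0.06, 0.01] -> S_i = 9.92*0.18^i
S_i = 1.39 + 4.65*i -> [1.39, 6.04, 10.69, 15.34, 19.99]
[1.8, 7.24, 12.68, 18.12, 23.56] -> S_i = 1.80 + 5.44*i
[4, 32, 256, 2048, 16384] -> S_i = 4*8^i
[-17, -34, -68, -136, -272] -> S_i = -17*2^i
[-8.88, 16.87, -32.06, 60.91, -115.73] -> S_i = -8.88*(-1.90)^i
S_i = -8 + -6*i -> [-8, -14, -20, -26, -32]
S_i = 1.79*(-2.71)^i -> [1.79, -4.85, 13.15, -35.63, 96.55]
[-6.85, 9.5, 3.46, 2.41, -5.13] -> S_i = Random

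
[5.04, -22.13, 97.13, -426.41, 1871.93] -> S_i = 5.04*(-4.39)^i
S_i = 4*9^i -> [4, 36, 324, 2916, 26244]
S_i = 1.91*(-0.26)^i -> [1.91, -0.5, 0.13, -0.03, 0.01]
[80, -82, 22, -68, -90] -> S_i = Random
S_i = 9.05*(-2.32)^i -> [9.05, -21.0, 48.71, -113.01, 262.18]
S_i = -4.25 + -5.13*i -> [-4.25, -9.38, -14.51, -19.64, -24.77]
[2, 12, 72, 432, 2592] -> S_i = 2*6^i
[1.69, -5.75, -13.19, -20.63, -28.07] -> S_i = 1.69 + -7.44*i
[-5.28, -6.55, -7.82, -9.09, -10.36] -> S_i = -5.28 + -1.27*i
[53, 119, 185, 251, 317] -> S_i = 53 + 66*i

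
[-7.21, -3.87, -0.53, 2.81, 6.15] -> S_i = -7.21 + 3.34*i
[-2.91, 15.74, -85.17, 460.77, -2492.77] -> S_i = -2.91*(-5.41)^i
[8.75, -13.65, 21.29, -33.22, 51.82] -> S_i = 8.75*(-1.56)^i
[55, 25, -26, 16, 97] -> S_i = Random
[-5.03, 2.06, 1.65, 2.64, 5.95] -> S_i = Random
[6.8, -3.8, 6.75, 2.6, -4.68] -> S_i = Random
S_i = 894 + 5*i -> [894, 899, 904, 909, 914]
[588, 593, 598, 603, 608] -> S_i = 588 + 5*i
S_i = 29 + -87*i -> [29, -58, -145, -232, -319]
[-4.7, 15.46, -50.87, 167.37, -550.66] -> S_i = -4.70*(-3.29)^i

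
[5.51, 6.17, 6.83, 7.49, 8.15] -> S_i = 5.51 + 0.66*i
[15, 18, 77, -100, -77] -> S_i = Random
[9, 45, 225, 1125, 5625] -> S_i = 9*5^i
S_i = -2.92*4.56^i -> [-2.92, -13.32, -60.72, -276.87, -1262.53]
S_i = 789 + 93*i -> [789, 882, 975, 1068, 1161]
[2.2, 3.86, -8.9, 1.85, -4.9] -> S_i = Random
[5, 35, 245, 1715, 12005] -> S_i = 5*7^i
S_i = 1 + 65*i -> [1, 66, 131, 196, 261]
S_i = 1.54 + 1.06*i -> [1.54, 2.6, 3.66, 4.72, 5.78]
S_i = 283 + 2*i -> [283, 285, 287, 289, 291]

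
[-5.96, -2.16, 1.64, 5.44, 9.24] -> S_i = -5.96 + 3.80*i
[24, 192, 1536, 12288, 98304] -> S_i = 24*8^i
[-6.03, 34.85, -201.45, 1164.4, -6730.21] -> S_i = -6.03*(-5.78)^i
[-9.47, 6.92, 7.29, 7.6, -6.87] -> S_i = Random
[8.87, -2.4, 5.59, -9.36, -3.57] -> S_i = Random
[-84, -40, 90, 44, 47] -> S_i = Random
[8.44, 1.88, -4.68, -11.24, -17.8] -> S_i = 8.44 + -6.56*i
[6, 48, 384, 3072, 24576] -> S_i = 6*8^i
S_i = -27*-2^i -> [-27, 54, -108, 216, -432]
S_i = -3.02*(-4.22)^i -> [-3.02, 12.74, -53.78, 226.96, -957.76]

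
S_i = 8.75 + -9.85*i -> [8.75, -1.1, -10.95, -20.8, -30.65]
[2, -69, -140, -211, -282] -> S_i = 2 + -71*i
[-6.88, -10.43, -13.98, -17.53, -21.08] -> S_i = -6.88 + -3.55*i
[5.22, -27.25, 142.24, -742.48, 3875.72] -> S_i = 5.22*(-5.22)^i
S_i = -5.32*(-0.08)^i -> [-5.32, 0.43, -0.03, 0.0, -0.0]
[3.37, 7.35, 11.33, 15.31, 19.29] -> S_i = 3.37 + 3.98*i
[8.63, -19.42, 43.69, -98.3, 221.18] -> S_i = 8.63*(-2.25)^i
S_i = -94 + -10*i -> [-94, -104, -114, -124, -134]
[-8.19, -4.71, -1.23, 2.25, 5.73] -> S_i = -8.19 + 3.48*i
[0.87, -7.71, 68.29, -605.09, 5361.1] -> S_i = 0.87*(-8.86)^i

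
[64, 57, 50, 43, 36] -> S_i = 64 + -7*i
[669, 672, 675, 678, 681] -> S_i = 669 + 3*i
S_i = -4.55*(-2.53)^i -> [-4.55, 11.51, -29.12, 73.68, -186.42]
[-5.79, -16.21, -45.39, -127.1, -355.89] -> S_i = -5.79*2.80^i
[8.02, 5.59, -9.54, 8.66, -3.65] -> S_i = Random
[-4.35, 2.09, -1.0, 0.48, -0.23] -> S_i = -4.35*(-0.48)^i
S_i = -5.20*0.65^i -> [-5.2, -3.38, -2.2, -1.43, -0.93]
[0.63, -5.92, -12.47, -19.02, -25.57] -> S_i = 0.63 + -6.55*i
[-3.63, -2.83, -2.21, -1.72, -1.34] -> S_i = -3.63*0.78^i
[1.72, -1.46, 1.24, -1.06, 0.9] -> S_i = 1.72*(-0.85)^i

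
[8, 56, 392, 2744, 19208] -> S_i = 8*7^i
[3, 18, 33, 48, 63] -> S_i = 3 + 15*i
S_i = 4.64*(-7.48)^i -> [4.64, -34.71, 259.61, -1941.88, 14525.28]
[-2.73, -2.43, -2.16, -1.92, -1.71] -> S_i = -2.73*0.89^i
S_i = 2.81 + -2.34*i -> [2.81, 0.47, -1.87, -4.21, -6.55]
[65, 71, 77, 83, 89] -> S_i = 65 + 6*i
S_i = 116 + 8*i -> [116, 124, 132, 140, 148]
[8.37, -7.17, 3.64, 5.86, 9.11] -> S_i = Random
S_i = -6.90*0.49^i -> [-6.9, -3.38, -1.66, -0.81, -0.4]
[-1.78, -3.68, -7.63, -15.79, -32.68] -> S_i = -1.78*2.07^i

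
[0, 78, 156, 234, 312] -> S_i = 0 + 78*i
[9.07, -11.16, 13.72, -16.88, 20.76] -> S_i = 9.07*(-1.23)^i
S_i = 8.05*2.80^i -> [8.05, 22.54, 63.11, 176.71, 494.8]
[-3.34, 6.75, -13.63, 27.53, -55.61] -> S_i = -3.34*(-2.02)^i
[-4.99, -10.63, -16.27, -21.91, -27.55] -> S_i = -4.99 + -5.64*i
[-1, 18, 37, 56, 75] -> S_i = -1 + 19*i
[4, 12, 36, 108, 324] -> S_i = 4*3^i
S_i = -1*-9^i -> [-1, 9, -81, 729, -6561]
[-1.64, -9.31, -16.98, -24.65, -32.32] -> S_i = -1.64 + -7.67*i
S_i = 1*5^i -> [1, 5, 25, 125, 625]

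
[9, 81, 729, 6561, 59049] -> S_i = 9*9^i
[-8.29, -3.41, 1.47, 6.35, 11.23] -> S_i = -8.29 + 4.88*i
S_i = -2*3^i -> [-2, -6, -18, -54, -162]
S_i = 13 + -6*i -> [13, 7, 1, -5, -11]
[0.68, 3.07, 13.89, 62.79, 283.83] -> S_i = 0.68*4.52^i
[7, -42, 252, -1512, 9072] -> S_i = 7*-6^i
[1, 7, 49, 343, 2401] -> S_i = 1*7^i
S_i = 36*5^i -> [36, 180, 900, 4500, 22500]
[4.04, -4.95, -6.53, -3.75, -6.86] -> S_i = Random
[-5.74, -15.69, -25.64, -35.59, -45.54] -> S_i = -5.74 + -9.95*i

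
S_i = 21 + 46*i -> [21, 67, 113, 159, 205]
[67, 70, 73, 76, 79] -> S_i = 67 + 3*i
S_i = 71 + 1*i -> [71, 72, 73, 74, 75]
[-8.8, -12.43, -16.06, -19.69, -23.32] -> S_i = -8.80 + -3.63*i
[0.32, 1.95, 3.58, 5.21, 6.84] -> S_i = 0.32 + 1.63*i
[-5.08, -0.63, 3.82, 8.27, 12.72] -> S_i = -5.08 + 4.45*i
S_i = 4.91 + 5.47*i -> [4.91, 10.38, 15.85, 21.32, 26.79]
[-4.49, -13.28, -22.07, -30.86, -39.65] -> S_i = -4.49 + -8.79*i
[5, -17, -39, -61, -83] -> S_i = 5 + -22*i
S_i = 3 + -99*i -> [3, -96, -195, -294, -393]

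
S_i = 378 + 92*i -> [378, 470, 562, 654, 746]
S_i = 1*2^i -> [1, 2, 4, 8, 16]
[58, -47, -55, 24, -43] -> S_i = Random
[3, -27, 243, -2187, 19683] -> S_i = 3*-9^i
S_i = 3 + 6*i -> [3, 9, 15, 21, 27]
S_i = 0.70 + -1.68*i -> [0.7, -0.98, -2.66, -4.34, -6.02]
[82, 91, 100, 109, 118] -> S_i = 82 + 9*i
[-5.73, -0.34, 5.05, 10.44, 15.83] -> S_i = -5.73 + 5.39*i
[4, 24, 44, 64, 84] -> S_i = 4 + 20*i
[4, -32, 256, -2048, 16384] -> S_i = 4*-8^i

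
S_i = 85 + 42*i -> [85, 127, 169, 211, 253]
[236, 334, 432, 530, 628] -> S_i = 236 + 98*i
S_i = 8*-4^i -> [8, -32, 128, -512, 2048]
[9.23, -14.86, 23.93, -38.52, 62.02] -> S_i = 9.23*(-1.61)^i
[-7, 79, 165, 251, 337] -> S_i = -7 + 86*i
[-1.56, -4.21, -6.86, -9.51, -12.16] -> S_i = -1.56 + -2.65*i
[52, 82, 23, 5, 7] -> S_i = Random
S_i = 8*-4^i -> [8, -32, 128, -512, 2048]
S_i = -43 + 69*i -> [-43, 26, 95, 164, 233]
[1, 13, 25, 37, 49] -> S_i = 1 + 12*i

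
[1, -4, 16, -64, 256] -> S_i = 1*-4^i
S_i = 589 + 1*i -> [589, 590, 591, 592, 593]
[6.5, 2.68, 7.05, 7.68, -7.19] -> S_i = Random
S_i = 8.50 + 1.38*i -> [8.5, 9.88, 11.26, 12.64, 14.02]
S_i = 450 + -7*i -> [450, 443, 436, 429, 422]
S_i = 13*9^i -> [13, 117, 1053, 9477, 85293]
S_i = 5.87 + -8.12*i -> [5.87, -2.25, -10.37, -18.49, -26.61]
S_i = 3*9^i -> [3, 27, 243, 2187, 19683]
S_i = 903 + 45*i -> [903, 948, 993, 1038, 1083]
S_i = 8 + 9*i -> [8, 17, 26, 35, 44]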